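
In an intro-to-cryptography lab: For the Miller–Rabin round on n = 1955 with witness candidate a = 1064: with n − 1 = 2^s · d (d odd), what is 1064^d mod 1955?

n − 1 = 1954 = 2^1 · 977, so s = 1 and d = 977.
Repeated squaring mod 1955: 1064^1 ≡ 1064, 1064^2 ≡ 151, 1064^4 ≡ 1296, 1064^8 ≡ 271, 1064^16 ≡ 1106, 1064^32 ≡ 1361, 1064^64 ≡ 936, 1064^128 ≡ 256, 1064^256 ≡ 1021, 1064^512 ≡ 426.
977 = 512 + 256 + 128 + 64 + 16 + 1, so 1064^977 ≡ 426·1021·256·936·1106·1064 ≡ 384 (mod 1955).

384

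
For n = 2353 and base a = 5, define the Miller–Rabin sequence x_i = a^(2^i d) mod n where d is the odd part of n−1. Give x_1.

1221

n − 1 = 2352 = 2^4 · 147, so s = 4 and d = 147.
Repeated squaring mod 2353: 5^1 ≡ 5, 5^2 ≡ 25, 5^4 ≡ 625, 5^8 ≡ 27, 5^16 ≡ 729, 5^32 ≡ 2016, 5^64 ≡ 625, 5^128 ≡ 27.
147 = 128 + 16 + 2 + 1, so 5^147 ≡ 27·729·25·5 ≡ 1490 (mod 2353).
x_0 = 1490.
x_1 = 1490^2 mod 2353 = 1221.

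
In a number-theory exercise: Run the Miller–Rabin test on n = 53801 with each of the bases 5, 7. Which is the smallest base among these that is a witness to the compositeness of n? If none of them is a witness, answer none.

n − 1 = 53800 = 2^3 · 6725, so s = 3 and d = 6725.
Base 5: x_0 = 5^6725 mod 53801 = 45002. x_0 is neither 1 nor 53800, so continue squaring. x_1 = 45002^2 mod 53801 = 2762. x_2 = 2762^2 mod 53801 = 42703. Reached i = s−1 = 2 without hitting −1: 5 is a Miller–Rabin witness and 53801 is composite.
Base 7: x_0 = 7^6725 mod 53801 = 21625. x_0 is neither 1 nor 53800, so continue squaring. x_1 = 21625^2 mod 53801 = 2333. x_2 = 2333^2 mod 53801 = 8988. Reached i = s−1 = 2 without hitting −1: 7 is a Miller–Rabin witness and 53801 is composite.
The smallest witness among the given bases is 5.

5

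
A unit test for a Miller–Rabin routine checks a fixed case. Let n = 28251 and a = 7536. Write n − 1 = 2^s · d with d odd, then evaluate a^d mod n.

n − 1 = 28250 = 2^1 · 14125, so s = 1 and d = 14125.
Repeated squaring mod 28251: 7536^1 ≡ 7536, 7536^2 ≡ 6786, 7536^4 ≡ 666, 7536^8 ≡ 19791, 7536^16 ≡ 11817, 7536^32 ≡ 25047, 7536^64 ≡ 10503, 7536^128 ≡ 21105, 7536^256 ≡ 15759, 7536^512 ≡ 19791, 7536^1024 ≡ 11817, 7536^2048 ≡ 25047, 7536^4096 ≡ 10503, 7536^8192 ≡ 21105.
14125 = 8192 + 4096 + 1024 + 512 + 256 + 32 + 8 + 4 + 1, so 7536^14125 ≡ 21105·10503·11817·19791·15759·25047·19791·666·7536 ≡ 9765 (mod 28251).

9765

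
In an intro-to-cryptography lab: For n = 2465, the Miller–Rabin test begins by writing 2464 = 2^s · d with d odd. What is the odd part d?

Halving: 2464 → 1232 → 616 → 308 → 154 → 77; 77 is odd.
So 2464 = 2^5 · 77.

77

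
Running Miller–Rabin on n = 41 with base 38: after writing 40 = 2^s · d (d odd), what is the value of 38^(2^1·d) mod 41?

9

n − 1 = 40 = 2^3 · 5, so s = 3 and d = 5.
x_0 = 38^5 mod 41 = 3.
x_1 = 3^2 mod 41 = 9.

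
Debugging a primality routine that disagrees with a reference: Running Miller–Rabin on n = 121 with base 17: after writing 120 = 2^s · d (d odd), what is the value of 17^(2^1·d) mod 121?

100

n − 1 = 120 = 2^3 · 15, so s = 3 and d = 15.
x_0 = 17^15 mod 121 = 10.
x_1 = 10^2 mod 121 = 100.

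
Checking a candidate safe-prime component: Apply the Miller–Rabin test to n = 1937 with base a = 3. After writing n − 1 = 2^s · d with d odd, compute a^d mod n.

1745

n − 1 = 1936 = 2^4 · 121, so s = 4 and d = 121.
3^121 mod 1937 = 1745.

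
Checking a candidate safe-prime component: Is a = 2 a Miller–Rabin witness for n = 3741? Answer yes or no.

yes

n − 1 = 3740 = 2^2 · 935, so s = 2 and d = 935.
By repeated squaring, 2^935 ≡ 2048 (mod 3741).
x_0 = 2^935 mod 3741 = 2048.
x_0 is neither 1 nor 3740, so continue squaring.
x_1 = 2048^2 mod 3741 = 643.
Reached i = s−1 = 1 without hitting −1: 2 is a Miller–Rabin witness and 3741 is composite.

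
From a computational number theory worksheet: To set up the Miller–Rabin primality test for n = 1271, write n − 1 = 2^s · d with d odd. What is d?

Halving: 1270 → 635; 635 is odd.
So 1270 = 2^1 · 635.

635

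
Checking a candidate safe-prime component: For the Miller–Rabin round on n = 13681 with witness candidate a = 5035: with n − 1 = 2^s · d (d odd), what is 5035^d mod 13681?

1

n − 1 = 13680 = 2^4 · 855, so s = 4 and d = 855.
5035^855 mod 13681 = 1.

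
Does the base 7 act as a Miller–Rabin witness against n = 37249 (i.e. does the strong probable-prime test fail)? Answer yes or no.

n − 1 = 37248 = 2^7 · 291, so s = 7 and d = 291.
x_0 = 7^291 mod 37249 = 15783.
x_0 is neither 1 nor 37248, so continue squaring.
x_1 = 15783^2 mod 37249 = 19026.
x_2 = 19026^2 mod 37249 = 2894.
x_3 = 2894^2 mod 37249 = 31460.
x_4 = 31460^2 mod 37249 = 25670.
x_5 = 25670^2 mod 37249 = 14090.
x_6 = 14090^2 mod 37249 = 28179.
Reached i = s−1 = 6 without hitting −1: 7 is a Miller–Rabin witness and 37249 is composite.

yes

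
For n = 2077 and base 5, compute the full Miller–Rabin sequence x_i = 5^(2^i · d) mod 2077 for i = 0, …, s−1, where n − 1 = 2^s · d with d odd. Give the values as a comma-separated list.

1985, 156

n − 1 = 2076 = 2^2 · 519, so s = 2 and d = 519.
x_0 = 5^519 mod 2077 = 1985.
x_1 = 1985^2 mod 2077 = 156.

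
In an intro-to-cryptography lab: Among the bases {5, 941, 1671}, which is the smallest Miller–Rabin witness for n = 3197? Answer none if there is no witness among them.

n − 1 = 3196 = 2^2 · 799, so s = 2 and d = 799.
Base 5: x_0 = 5^799 mod 3197 = 1420. x_0 is neither 1 nor 3196, so continue squaring. x_1 = 1420^2 mod 3197 = 2290. Reached i = s−1 = 1 without hitting −1: 5 is a Miller–Rabin witness and 3197 is composite.
Base 941: x_0 = 941^799 mod 3197 = 2540. x_0 is neither 1 nor 3196, so continue squaring. x_1 = 2540^2 mod 3197 = 54. Reached i = s−1 = 1 without hitting −1: 941 is a Miller–Rabin witness and 3197 is composite.
Base 1671: x_0 = 1671^799 mod 3197 = 195. x_0 is neither 1 nor 3196, so continue squaring. x_1 = 195^2 mod 3197 = 2858. Reached i = s−1 = 1 without hitting −1: 1671 is a Miller–Rabin witness and 3197 is composite.
The smallest witness among the given bases is 5.

5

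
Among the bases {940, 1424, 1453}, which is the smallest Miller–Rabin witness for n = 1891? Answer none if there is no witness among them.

n − 1 = 1890 = 2^1 · 945, so s = 1 and d = 945.
Base 940: x_0 = 940^945 mod 1891 = 1. x_0 = 1, so 940 is not a witness.
Base 1424: x_0 = 1424^945 mod 1891 = 743. x_0 ∉ {1, 1890} and s = 1, so 1424 is a Miller–Rabin witness and 1891 is composite.
Base 1453: x_0 = 1453^945 mod 1891 = 1270. x_0 ∉ {1, 1890} and s = 1, so 1453 is a Miller–Rabin witness and 1891 is composite.
The smallest witness among the given bases is 1424.

1424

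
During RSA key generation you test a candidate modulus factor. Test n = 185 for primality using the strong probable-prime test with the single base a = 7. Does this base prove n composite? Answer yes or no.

yes

n − 1 = 184 = 2^3 · 23, so s = 3 and d = 23.
x_0 = 7^23 mod 185 = 83.
x_0 is neither 1 nor 184, so continue squaring.
x_1 = 83^2 mod 185 = 44.
x_2 = 44^2 mod 185 = 86.
Reached i = s−1 = 2 without hitting −1: 7 is a Miller–Rabin witness and 185 is composite.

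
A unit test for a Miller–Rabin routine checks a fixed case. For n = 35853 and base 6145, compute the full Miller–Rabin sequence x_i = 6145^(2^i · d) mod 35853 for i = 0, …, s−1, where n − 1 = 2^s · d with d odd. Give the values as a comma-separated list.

25111, 15610

n − 1 = 35852 = 2^2 · 8963, so s = 2 and d = 8963.
x_0 = 6145^8963 mod 35853 = 25111.
x_1 = 25111^2 mod 35853 = 15610.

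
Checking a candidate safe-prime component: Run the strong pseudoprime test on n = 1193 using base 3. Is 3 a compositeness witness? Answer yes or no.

no

n − 1 = 1192 = 2^3 · 149, so s = 3 and d = 149.
x_0 = 3^149 mod 1193 = 524.
x_0 is neither 1 nor 1192, so continue squaring.
x_1 = 524^2 mod 1193 = 186.
x_2 = 186^2 mod 1193 = 1192.
x_2 ≡ −1, so 3 is not a witness.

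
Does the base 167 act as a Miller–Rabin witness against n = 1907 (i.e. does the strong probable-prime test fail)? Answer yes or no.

n − 1 = 1906 = 2^1 · 953, so s = 1 and d = 953.
Repeated squaring mod 1907: 167^1 ≡ 167, 167^2 ≡ 1191, 167^4 ≡ 1580, 167^8 ≡ 137, 167^16 ≡ 1606, 167^32 ≡ 972, 167^64 ≡ 819, 167^128 ≡ 1404, 167^256 ≡ 1285, 167^512 ≡ 1670.
953 = 512 + 256 + 128 + 32 + 16 + 8 + 1, so 167^953 ≡ 1670·1285·1404·972·1606·137·167 ≡ 1 (mod 1907).
x_0 = 167^953 mod 1907 = 1.
x_0 = 1, so 167 is not a witness.

no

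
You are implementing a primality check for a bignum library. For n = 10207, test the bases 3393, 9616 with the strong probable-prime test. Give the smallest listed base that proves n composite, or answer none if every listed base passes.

n − 1 = 10206 = 2^1 · 5103, so s = 1 and d = 5103.
Base 3393: x_0 = 3393^5103 mod 10207 = 651. x_0 ∉ {1, 10206} and s = 1, so 3393 is a Miller–Rabin witness and 10207 is composite.
Base 9616: x_0 = 9616^5103 mod 10207 = 3362. x_0 ∉ {1, 10206} and s = 1, so 9616 is a Miller–Rabin witness and 10207 is composite.
The smallest witness among the given bases is 3393.

3393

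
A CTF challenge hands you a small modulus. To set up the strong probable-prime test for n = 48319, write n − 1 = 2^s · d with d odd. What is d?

24159

Halving: 48318 → 24159; 24159 is odd.
So 48318 = 2^1 · 24159.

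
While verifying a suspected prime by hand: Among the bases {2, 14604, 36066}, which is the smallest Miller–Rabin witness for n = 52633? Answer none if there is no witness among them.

none

n − 1 = 52632 = 2^3 · 6579, so s = 3 and d = 6579.
Base 2: x_0 = 2^6579 mod 52633 = 1. x_0 = 1, so 2 is not a witness.
Base 14604: x_0 = 14604^6579 mod 52633 = 1. x_0 = 1, so 14604 is not a witness.
Base 36066: x_0 = 36066^6579 mod 52633 = 1. x_0 = 1, so 36066 is not a witness.
No listed base is a witness for 52633.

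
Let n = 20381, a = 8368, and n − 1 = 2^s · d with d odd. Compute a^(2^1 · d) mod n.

n − 1 = 20380 = 2^2 · 5095, so s = 2 and d = 5095.
Repeated squaring mod 20381: 8368^1 ≡ 8368, 8368^2 ≡ 14689, 8368^4 ≡ 13455, 8368^8 ≡ 12983, 8368^16 ≡ 7419, 8368^32 ≡ 12861, 8368^64 ≡ 13506, 8368^128 ≡ 2086, 8368^256 ≡ 10243, 8368^512 ≡ 18042, 8368^1024 ≡ 8813, 8368^2048 ≡ 17359, 8368^4096 ≡ 1796.
5095 = 4096 + 512 + 256 + 128 + 64 + 32 + 4 + 2 + 1, so 8368^5095 ≡ 1796·18042·10243·2086·13506·12861·13455·14689·8368 ≡ 19851 (mod 20381).
x_0 = 19851.
x_1 = 19851^2 mod 20381 = 15947.

15947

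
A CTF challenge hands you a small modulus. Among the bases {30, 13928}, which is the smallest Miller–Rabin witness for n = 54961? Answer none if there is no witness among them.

n − 1 = 54960 = 2^4 · 3435, so s = 4 and d = 3435.
Base 30: x_0 = 30^3435 mod 54961 = 40515. x_0 is neither 1 nor 54960, so continue squaring. x_1 = 40515^2 mod 54961 = 54960. x_1 ≡ −1, so 30 is not a witness.
Base 13928: x_0 = 13928^3435 mod 54961 = 27024. x_0 is neither 1 nor 54960, so continue squaring. x_1 = 27024^2 mod 54961 = 29769. x_2 = 29769^2 mod 54961 = 2197. x_3 = 2197^2 mod 54961 = 45202. Reached i = s−1 = 3 without hitting −1: 13928 is a Miller–Rabin witness and 54961 is composite.
The smallest witness among the given bases is 13928.

13928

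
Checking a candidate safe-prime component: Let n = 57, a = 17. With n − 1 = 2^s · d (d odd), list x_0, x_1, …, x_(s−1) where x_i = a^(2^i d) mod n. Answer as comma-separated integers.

5, 25, 55

n − 1 = 56 = 2^3 · 7, so s = 3 and d = 7.
x_0 = 17^7 mod 57 = 5.
x_1 = 5^2 mod 57 = 25.
x_2 = 25^2 mod 57 = 55.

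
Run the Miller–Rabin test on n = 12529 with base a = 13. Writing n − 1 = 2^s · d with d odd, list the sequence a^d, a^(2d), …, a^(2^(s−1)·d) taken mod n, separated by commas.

n − 1 = 12528 = 2^4 · 783, so s = 4 and d = 783.
x_0 = 13^783 mod 12529 = 514.
x_1 = 514^2 mod 12529 = 1087.
x_2 = 1087^2 mod 12529 = 3843.
x_3 = 3843^2 mod 12529 = 9487.

514, 1087, 3843, 9487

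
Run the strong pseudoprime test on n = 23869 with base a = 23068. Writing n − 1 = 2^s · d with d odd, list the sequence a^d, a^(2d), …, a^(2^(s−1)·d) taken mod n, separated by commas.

1, 1

n − 1 = 23868 = 2^2 · 5967, so s = 2 and d = 5967.
x_0 = 23068^5967 mod 23869 = 1.
x_1 = 1^2 mod 23869 = 1.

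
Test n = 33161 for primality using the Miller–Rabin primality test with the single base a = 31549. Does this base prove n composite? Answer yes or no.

n − 1 = 33160 = 2^3 · 4145, so s = 3 and d = 4145.
x_0 = 31549^4145 mod 33161 = 1649.
x_0 is neither 1 nor 33160, so continue squaring.
x_1 = 1649^2 mod 33161 = 33160.
x_1 ≡ −1, so 31549 is not a witness.

no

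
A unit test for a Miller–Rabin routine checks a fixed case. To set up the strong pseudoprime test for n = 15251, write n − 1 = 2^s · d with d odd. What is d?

Halving: 15250 → 7625; 7625 is odd.
So 15250 = 2^1 · 7625.

7625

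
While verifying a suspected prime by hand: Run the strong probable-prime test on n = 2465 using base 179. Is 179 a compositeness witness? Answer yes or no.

n − 1 = 2464 = 2^5 · 77, so s = 5 and d = 77.
Repeated squaring mod 2465: 179^1 ≡ 179, 179^2 ≡ 2461, 179^4 ≡ 16, 179^8 ≡ 256, 179^16 ≡ 1446, 179^32 ≡ 596, 179^64 ≡ 256.
77 = 64 + 8 + 4 + 1, so 179^77 ≡ 256·256·16·179 ≡ 144 (mod 2465).
x_0 = 179^77 mod 2465 = 144.
x_0 is neither 1 nor 2464, so continue squaring.
x_1 = 144^2 mod 2465 = 1016.
x_2 = 1016^2 mod 2465 = 1886.
x_3 = 1886^2 mod 2465 = 1.
x_3 = 1 but x_2 ≠ ±1, a nontrivial square root of 1 — 179 is a witness and 2465 is composite.

yes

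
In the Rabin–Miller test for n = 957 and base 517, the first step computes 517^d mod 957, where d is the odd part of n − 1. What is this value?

n − 1 = 956 = 2^2 · 239, so s = 2 and d = 239.
By repeated squaring, 517^239 ≡ 517 (mod 957).

517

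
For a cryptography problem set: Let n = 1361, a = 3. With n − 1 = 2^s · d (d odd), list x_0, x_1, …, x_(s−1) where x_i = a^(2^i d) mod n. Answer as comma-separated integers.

n − 1 = 1360 = 2^4 · 85, so s = 4 and d = 85.
x_0 = 3^85 mod 1361 = 574.
x_1 = 574^2 mod 1361 = 114.
x_2 = 114^2 mod 1361 = 747.
x_3 = 747^2 mod 1361 = 1360.

574, 114, 747, 1360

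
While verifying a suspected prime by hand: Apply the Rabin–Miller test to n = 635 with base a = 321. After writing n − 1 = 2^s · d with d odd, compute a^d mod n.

591

n − 1 = 634 = 2^1 · 317, so s = 1 and d = 317.
321^317 mod 635 = 591.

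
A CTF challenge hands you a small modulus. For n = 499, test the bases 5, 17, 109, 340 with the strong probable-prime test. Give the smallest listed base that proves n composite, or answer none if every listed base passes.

none

n − 1 = 498 = 2^1 · 249, so s = 1 and d = 249.
Base 5: x_0 = 5^249 mod 499 = 1. x_0 = 1, so 5 is not a witness.
Base 17: x_0 = 17^249 mod 499 = 498. x_0 = 498 ≡ −1, so 17 is not a witness.
Base 109: x_0 = 109^249 mod 499 = 1. x_0 = 1, so 109 is not a witness.
Base 340: x_0 = 340^249 mod 499 = 498. x_0 = 498 ≡ −1, so 340 is not a witness.
No listed base is a witness for 499.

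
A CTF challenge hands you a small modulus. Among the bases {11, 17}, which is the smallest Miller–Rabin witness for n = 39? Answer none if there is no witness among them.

n − 1 = 38 = 2^1 · 19, so s = 1 and d = 19.
Base 11: x_0 = 11^19 mod 39 = 2. x_0 ∉ {1, 38} and s = 1, so 11 is a Miller–Rabin witness and 39 is composite.
Base 17: x_0 = 17^19 mod 39 = 17. x_0 ∉ {1, 38} and s = 1, so 17 is a Miller–Rabin witness and 39 is composite.
The smallest witness among the given bases is 11.

11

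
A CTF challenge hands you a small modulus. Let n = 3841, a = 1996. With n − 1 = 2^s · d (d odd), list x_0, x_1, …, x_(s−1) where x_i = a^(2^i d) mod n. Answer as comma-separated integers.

n − 1 = 3840 = 2^8 · 15, so s = 8 and d = 15.
x_0 = 1996^15 mod 3841 = 2442.
x_1 = 2442^2 mod 3841 = 2132.
x_2 = 2132^2 mod 3841 = 1521.
x_3 = 1521^2 mod 3841 = 1159.
x_4 = 1159^2 mod 3841 = 2772.
x_5 = 2772^2 mod 3841 = 1984.
x_6 = 1984^2 mod 3841 = 3072.
x_7 = 3072^2 mod 3841 = 3688.

2442, 2132, 1521, 1159, 2772, 1984, 3072, 3688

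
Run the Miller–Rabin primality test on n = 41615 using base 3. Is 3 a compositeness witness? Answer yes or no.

yes

n − 1 = 41614 = 2^1 · 20807, so s = 1 and d = 20807.
x_0 = 3^20807 mod 41615 = 6697.
x_0 ∉ {1, 41614} and s = 1, so 3 is a Miller–Rabin witness and 41615 is composite.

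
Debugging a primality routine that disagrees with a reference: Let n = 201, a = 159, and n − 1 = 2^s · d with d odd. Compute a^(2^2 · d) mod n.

n − 1 = 200 = 2^3 · 25, so s = 3 and d = 25.
x_0 = 159^25 mod 201 = 81.
x_1 = 81^2 mod 201 = 129.
x_2 = 129^2 mod 201 = 159.

159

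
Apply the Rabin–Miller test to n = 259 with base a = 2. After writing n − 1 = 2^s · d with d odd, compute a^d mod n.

n − 1 = 258 = 2^1 · 129, so s = 1 and d = 129.
By repeated squaring, 2^129 ≡ 29 (mod 259).

29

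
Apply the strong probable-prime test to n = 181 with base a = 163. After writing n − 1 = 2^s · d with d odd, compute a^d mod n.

n − 1 = 180 = 2^2 · 45, so s = 2 and d = 45.
By repeated squaring, 163^45 ≡ 19 (mod 181).

19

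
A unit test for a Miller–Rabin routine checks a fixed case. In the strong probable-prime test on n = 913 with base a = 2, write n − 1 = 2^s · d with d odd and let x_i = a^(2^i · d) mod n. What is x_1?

n − 1 = 912 = 2^4 · 57, so s = 4 and d = 57.
x_0 = 2^57 mod 913 = 117.
x_1 = 117^2 mod 913 = 907.

907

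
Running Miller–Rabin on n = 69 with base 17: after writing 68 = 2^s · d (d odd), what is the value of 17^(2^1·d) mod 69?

n − 1 = 68 = 2^2 · 17, so s = 2 and d = 17.
x_0 = 17^17 mod 69 = 11.
x_1 = 11^2 mod 69 = 52.

52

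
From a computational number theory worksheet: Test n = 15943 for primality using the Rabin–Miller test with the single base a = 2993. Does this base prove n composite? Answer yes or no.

yes

n − 1 = 15942 = 2^1 · 7971, so s = 1 and d = 7971.
Repeated squaring mod 15943: 2993^1 ≡ 2993, 2993^2 ≡ 14026, 2993^4 ≡ 7999, 2993^8 ≡ 4742, 2993^16 ≡ 6934, 2993^32 ≡ 12211, 2993^64 ≡ 9585, 2993^128 ≡ 8659, 2993^256 ≡ 14295, 2993^512 ≡ 5594, 2993^1024 ≡ 12670, 2993^2048 ≡ 14776, 2993^4096 ≡ 6734.
7971 = 4096 + 2048 + 1024 + 512 + 256 + 32 + 2 + 1, so 2993^7971 ≡ 6734·14776·12670·5594·14295·12211·14026·2993 ≡ 15589 (mod 15943).
x_0 = 2993^7971 mod 15943 = 15589.
x_0 ∉ {1, 15942} and s = 1, so 2993 is a Miller–Rabin witness and 15943 is composite.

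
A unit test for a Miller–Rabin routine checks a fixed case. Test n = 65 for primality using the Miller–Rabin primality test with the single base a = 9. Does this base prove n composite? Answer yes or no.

yes

n − 1 = 64 = 2^6 · 1, so s = 6 and d = 1.
x_0 = 9^1 mod 65 = 9.
x_0 is neither 1 nor 64, so continue squaring.
x_1 = 9^2 mod 65 = 16.
x_2 = 16^2 mod 65 = 61.
x_3 = 61^2 mod 65 = 16.
x_4 = 16^2 mod 65 = 61.
x_5 = 61^2 mod 65 = 16.
Reached i = s−1 = 5 without hitting −1: 9 is a Miller–Rabin witness and 65 is composite.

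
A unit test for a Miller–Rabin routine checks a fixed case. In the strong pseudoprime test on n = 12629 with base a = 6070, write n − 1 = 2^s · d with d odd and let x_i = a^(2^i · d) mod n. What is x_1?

5700

n − 1 = 12628 = 2^2 · 3157, so s = 2 and d = 3157.
Repeated squaring mod 12629: 6070^1 ≡ 6070, 6070^2 ≡ 6107, 6070^4 ≡ 2012, 6070^8 ≡ 6864, 6070^16 ≡ 8326, 6070^32 ≡ 1695, 6070^64 ≡ 6242, 6070^128 ≡ 2099, 6070^256 ≡ 10909, 6070^512 ≡ 3214, 6070^1024 ≡ 11903, 6070^2048 ≡ 9287.
3157 = 2048 + 1024 + 64 + 16 + 4 + 1, so 6070^3157 ≡ 9287·11903·6242·8326·2012·6070 ≡ 4219 (mod 12629).
x_0 = 4219.
x_1 = 4219^2 mod 12629 = 5700.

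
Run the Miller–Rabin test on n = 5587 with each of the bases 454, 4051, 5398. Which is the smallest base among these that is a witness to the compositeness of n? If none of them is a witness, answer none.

4051

n − 1 = 5586 = 2^1 · 2793, so s = 1 and d = 2793.
Base 454: x_0 = 454^2793 mod 5587 = 1. x_0 = 1, so 454 is not a witness.
Base 4051: x_0 = 4051^2793 mod 5587 = 2937. x_0 ∉ {1, 5586} and s = 1, so 4051 is a Miller–Rabin witness and 5587 is composite.
Base 5398: x_0 = 5398^2793 mod 5587 = 3414. x_0 ∉ {1, 5586} and s = 1, so 5398 is a Miller–Rabin witness and 5587 is composite.
The smallest witness among the given bases is 4051.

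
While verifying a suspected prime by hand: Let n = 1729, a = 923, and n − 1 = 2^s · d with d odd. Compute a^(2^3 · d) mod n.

533

n − 1 = 1728 = 2^6 · 27, so s = 6 and d = 27.
Repeated squaring mod 1729: 923^1 ≡ 923, 923^2 ≡ 1261, 923^4 ≡ 1170, 923^8 ≡ 1261, 923^16 ≡ 1170.
27 = 16 + 8 + 2 + 1, so 923^27 ≡ 1170·1261·1261·923 ≡ 286 (mod 1729).
x_0 = 286.
x_1 = 286^2 mod 1729 = 533.
x_2 = 533^2 mod 1729 = 533.
x_3 = 533^2 mod 1729 = 533.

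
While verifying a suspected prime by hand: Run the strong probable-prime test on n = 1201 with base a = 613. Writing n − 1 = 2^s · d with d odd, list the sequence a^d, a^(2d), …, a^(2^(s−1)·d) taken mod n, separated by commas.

1200, 1, 1, 1

n − 1 = 1200 = 2^4 · 75, so s = 4 and d = 75.
x_0 = 613^75 mod 1201 = 1200.
x_1 = 1200^2 mod 1201 = 1.
x_2 = 1^2 mod 1201 = 1.
x_3 = 1^2 mod 1201 = 1.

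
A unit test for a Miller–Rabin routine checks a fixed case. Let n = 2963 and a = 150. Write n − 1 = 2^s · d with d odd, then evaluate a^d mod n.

n − 1 = 2962 = 2^1 · 1481, so s = 1 and d = 1481.
By repeated squaring, 150^1481 ≡ 2962 (mod 2963).

2962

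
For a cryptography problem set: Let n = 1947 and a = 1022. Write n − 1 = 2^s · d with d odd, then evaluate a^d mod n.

n − 1 = 1946 = 2^1 · 973, so s = 1 and d = 973.
1022^973 mod 1947 = 560.

560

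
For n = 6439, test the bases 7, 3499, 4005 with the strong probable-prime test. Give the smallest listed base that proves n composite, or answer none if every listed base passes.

n − 1 = 6438 = 2^1 · 3219, so s = 1 and d = 3219.
Base 7: x_0 = 7^3219 mod 6439 = 3176. x_0 ∉ {1, 6438} and s = 1, so 7 is a Miller–Rabin witness and 6439 is composite.
Base 3499: x_0 = 3499^3219 mod 6439 = 2265. x_0 ∉ {1, 6438} and s = 1, so 3499 is a Miller–Rabin witness and 6439 is composite.
Base 4005: x_0 = 4005^3219 mod 6439 = 4686. x_0 ∉ {1, 6438} and s = 1, so 4005 is a Miller–Rabin witness and 6439 is composite.
The smallest witness among the given bases is 7.

7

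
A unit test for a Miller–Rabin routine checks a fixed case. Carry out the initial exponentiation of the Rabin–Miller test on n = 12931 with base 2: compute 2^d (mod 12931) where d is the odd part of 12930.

1181

n − 1 = 12930 = 2^1 · 6465, so s = 1 and d = 6465.
2^6465 mod 12931 = 1181.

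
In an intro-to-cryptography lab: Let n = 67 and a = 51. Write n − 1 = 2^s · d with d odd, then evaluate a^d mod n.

66

n − 1 = 66 = 2^1 · 33, so s = 1 and d = 33.
Repeated squaring mod 67: 51^1 ≡ 51, 51^2 ≡ 55, 51^4 ≡ 10, 51^8 ≡ 33, 51^16 ≡ 17, 51^32 ≡ 21.
33 = 32 + 1, so 51^33 ≡ 21·51 ≡ 66 (mod 67).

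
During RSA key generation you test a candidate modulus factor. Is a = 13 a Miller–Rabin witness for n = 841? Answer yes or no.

n − 1 = 840 = 2^3 · 105, so s = 3 and d = 105.
x_0 = 13^105 mod 841 = 753.
x_0 is neither 1 nor 840, so continue squaring.
x_1 = 753^2 mod 841 = 175.
x_2 = 175^2 mod 841 = 349.
Reached i = s−1 = 2 without hitting −1: 13 is a Miller–Rabin witness and 841 is composite.

yes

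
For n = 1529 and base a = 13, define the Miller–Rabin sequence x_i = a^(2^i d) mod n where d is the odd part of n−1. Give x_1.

n − 1 = 1528 = 2^3 · 191, so s = 3 and d = 191.
x_0 = 13^191 mod 1529 = 871.
x_1 = 871^2 mod 1529 = 257.

257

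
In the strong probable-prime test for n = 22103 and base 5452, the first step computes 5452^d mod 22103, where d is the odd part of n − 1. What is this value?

13295

n − 1 = 22102 = 2^1 · 11051, so s = 1 and d = 11051.
5452^11051 mod 22103 = 13295.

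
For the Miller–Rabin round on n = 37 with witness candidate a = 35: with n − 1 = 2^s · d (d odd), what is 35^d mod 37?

6

n − 1 = 36 = 2^2 · 9, so s = 2 and d = 9.
By repeated squaring, 35^9 ≡ 6 (mod 37).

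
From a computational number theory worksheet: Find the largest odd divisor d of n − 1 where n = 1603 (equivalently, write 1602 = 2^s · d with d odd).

Halving: 1602 → 801; 801 is odd.
So 1602 = 2^1 · 801.

801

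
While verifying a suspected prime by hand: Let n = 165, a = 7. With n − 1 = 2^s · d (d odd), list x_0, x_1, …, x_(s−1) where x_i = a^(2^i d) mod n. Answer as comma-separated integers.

n − 1 = 164 = 2^2 · 41, so s = 2 and d = 41.
x_0 = 7^41 mod 165 = 7.
x_1 = 7^2 mod 165 = 49.

7, 49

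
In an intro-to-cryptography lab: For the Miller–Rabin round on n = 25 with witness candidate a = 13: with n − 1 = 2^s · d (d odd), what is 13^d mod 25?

n − 1 = 24 = 2^3 · 3, so s = 3 and d = 3.
13^3 mod 25 = 22.

22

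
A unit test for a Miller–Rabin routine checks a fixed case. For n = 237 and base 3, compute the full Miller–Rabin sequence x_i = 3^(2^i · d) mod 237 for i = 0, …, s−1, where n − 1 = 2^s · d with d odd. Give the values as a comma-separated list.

126, 234

n − 1 = 236 = 2^2 · 59, so s = 2 and d = 59.
x_0 = 3^59 mod 237 = 126.
x_1 = 126^2 mod 237 = 234.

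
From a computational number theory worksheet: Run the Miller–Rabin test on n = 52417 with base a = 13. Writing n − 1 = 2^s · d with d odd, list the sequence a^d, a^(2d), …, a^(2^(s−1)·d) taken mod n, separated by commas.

29628, 43302, 2280, 9117, 38744, 31907

n − 1 = 52416 = 2^6 · 819, so s = 6 and d = 819.
x_0 = 13^819 mod 52417 = 29628.
x_1 = 29628^2 mod 52417 = 43302.
x_2 = 43302^2 mod 52417 = 2280.
x_3 = 2280^2 mod 52417 = 9117.
x_4 = 9117^2 mod 52417 = 38744.
x_5 = 38744^2 mod 52417 = 31907.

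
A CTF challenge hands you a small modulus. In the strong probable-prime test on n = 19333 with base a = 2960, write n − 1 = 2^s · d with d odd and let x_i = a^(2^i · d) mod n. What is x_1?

1

n − 1 = 19332 = 2^2 · 4833, so s = 2 and d = 4833.
x_0 = 2960^4833 mod 19333 = 1.
x_1 = 1^2 mod 19333 = 1.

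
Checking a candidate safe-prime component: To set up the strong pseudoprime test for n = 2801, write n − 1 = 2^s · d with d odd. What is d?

Halving: 2800 → 1400 → 700 → 350 → 175; 175 is odd.
So 2800 = 2^4 · 175.

175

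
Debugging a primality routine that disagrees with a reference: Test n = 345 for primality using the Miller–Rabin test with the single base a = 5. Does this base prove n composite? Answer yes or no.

yes

n − 1 = 344 = 2^3 · 43, so s = 3 and d = 43.
x_0 = 5^43 mod 345 = 290.
x_0 is neither 1 nor 344, so continue squaring.
x_1 = 290^2 mod 345 = 265.
x_2 = 265^2 mod 345 = 190.
Reached i = s−1 = 2 without hitting −1: 5 is a Miller–Rabin witness and 345 is composite.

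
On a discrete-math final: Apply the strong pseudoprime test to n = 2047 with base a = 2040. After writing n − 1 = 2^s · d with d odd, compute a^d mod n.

1105

n − 1 = 2046 = 2^1 · 1023, so s = 1 and d = 1023.
Repeated squaring mod 2047: 2040^1 ≡ 2040, 2040^2 ≡ 49, 2040^4 ≡ 354, 2040^8 ≡ 449, 2040^16 ≡ 995, 2040^32 ≡ 1324, 2040^64 ≡ 744, 2040^128 ≡ 846, 2040^256 ≡ 1313, 2040^512 ≡ 395.
1023 = 512 + 256 + 128 + 64 + 32 + 16 + 8 + 4 + 2 + 1, so 2040^1023 ≡ 395·1313·846·744·1324·995·449·354·49·2040 ≡ 1105 (mod 2047).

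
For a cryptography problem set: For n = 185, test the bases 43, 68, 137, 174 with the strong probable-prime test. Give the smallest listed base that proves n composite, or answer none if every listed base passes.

n − 1 = 184 = 2^3 · 23, so s = 3 and d = 23.
Base 43: x_0 = 43^23 mod 185 = 142. x_0 is neither 1 nor 184, so continue squaring. x_1 = 142^2 mod 185 = 184. x_1 ≡ −1, so 43 is not a witness.
Base 68: x_0 = 68^23 mod 185 = 117. x_0 is neither 1 nor 184, so continue squaring. x_1 = 117^2 mod 185 = 184. x_1 ≡ −1, so 68 is not a witness.
Base 137: x_0 = 137^23 mod 185 = 158. x_0 is neither 1 nor 184, so continue squaring. x_1 = 158^2 mod 185 = 174. x_2 = 174^2 mod 185 = 121. Reached i = s−1 = 2 without hitting −1: 137 is a Miller–Rabin witness and 185 is composite.
Base 174: x_0 = 174^23 mod 185 = 84. x_0 is neither 1 nor 184, so continue squaring. x_1 = 84^2 mod 185 = 26. x_2 = 26^2 mod 185 = 121. Reached i = s−1 = 2 without hitting −1: 174 is a Miller–Rabin witness and 185 is composite.
The smallest witness among the given bases is 137.

137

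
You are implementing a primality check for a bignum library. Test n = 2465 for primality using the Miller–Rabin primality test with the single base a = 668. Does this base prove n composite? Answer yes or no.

yes

n − 1 = 2464 = 2^5 · 77, so s = 5 and d = 77.
Repeated squaring mod 2465: 668^1 ≡ 668, 668^2 ≡ 59, 668^4 ≡ 1016, 668^8 ≡ 1886, 668^16 ≡ 1, 668^32 ≡ 1, 668^64 ≡ 1.
77 = 64 + 8 + 4 + 1, so 668^77 ≡ 1·1886·1016·668 ≡ 88 (mod 2465).
x_0 = 668^77 mod 2465 = 88.
x_0 is neither 1 nor 2464, so continue squaring.
x_1 = 88^2 mod 2465 = 349.
x_2 = 349^2 mod 2465 = 1016.
x_3 = 1016^2 mod 2465 = 1886.
x_4 = 1886^2 mod 2465 = 1.
x_4 = 1 but x_3 ≠ ±1, a nontrivial square root of 1 — 668 is a witness and 2465 is composite.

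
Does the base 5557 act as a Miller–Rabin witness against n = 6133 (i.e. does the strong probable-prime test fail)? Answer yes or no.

no

n − 1 = 6132 = 2^2 · 1533, so s = 2 and d = 1533.
Repeated squaring mod 6133: 5557^1 ≡ 5557, 5557^2 ≡ 594, 5557^4 ≡ 3255, 5557^8 ≡ 3334, 5557^16 ≡ 2560, 5557^32 ≡ 3556, 5557^64 ≡ 5023, 5557^128 ≡ 5500, 5557^256 ≡ 2044, 5557^512 ≡ 1363, 5557^1024 ≡ 5603.
1533 = 1024 + 256 + 128 + 64 + 32 + 16 + 8 + 4 + 1, so 5557^1533 ≡ 5603·2044·5500·5023·3556·2560·3334·3255·5557 ≡ 1 (mod 6133).
x_0 = 5557^1533 mod 6133 = 1.
x_0 = 1, so 5557 is not a witness.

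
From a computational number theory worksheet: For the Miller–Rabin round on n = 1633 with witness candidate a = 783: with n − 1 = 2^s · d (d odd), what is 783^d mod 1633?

1565

n − 1 = 1632 = 2^5 · 51, so s = 5 and d = 51.
Repeated squaring mod 1633: 783^1 ≡ 783, 783^2 ≡ 714, 783^4 ≡ 300, 783^8 ≡ 185, 783^16 ≡ 1565, 783^32 ≡ 1358.
51 = 32 + 16 + 2 + 1, so 783^51 ≡ 1358·1565·714·783 ≡ 1565 (mod 1633).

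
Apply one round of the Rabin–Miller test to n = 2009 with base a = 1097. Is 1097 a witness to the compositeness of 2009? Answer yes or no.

yes

n − 1 = 2008 = 2^3 · 251, so s = 3 and d = 251.
x_0 = 1097^251 mod 2009 = 31.
x_0 is neither 1 nor 2008, so continue squaring.
x_1 = 31^2 mod 2009 = 961.
x_2 = 961^2 mod 2009 = 1390.
Reached i = s−1 = 2 without hitting −1: 1097 is a Miller–Rabin witness and 2009 is composite.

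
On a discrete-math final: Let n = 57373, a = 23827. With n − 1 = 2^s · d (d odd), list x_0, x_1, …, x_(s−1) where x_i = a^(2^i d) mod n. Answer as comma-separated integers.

n − 1 = 57372 = 2^2 · 14343, so s = 2 and d = 14343.
x_0 = 23827^14343 mod 57373 = 23383.
x_1 = 23383^2 mod 57373 = 57372.

23383, 57372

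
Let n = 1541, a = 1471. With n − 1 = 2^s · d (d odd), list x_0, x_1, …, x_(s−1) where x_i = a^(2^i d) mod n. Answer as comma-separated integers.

68, 1

n − 1 = 1540 = 2^2 · 385, so s = 2 and d = 385.
x_0 = 1471^385 mod 1541 = 68.
x_1 = 68^2 mod 1541 = 1.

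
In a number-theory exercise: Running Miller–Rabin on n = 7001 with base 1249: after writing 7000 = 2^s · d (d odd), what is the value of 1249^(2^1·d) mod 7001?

n − 1 = 7000 = 2^3 · 875, so s = 3 and d = 875.
x_0 = 1249^875 mod 7001 = 3524.
x_1 = 3524^2 mod 7001 = 5803.

5803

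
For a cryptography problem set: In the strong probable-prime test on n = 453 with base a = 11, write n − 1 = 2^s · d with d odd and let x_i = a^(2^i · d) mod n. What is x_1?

313

n − 1 = 452 = 2^2 · 113, so s = 2 and d = 113.
Repeated squaring mod 453: 11^1 ≡ 11, 11^2 ≡ 121, 11^4 ≡ 145, 11^8 ≡ 187, 11^16 ≡ 88, 11^32 ≡ 43, 11^64 ≡ 37.
113 = 64 + 32 + 16 + 1, so 11^113 ≡ 37·43·88·11 ≡ 341 (mod 453).
x_0 = 341.
x_1 = 341^2 mod 453 = 313.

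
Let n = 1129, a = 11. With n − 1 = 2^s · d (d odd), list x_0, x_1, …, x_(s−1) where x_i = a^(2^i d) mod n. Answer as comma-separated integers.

n − 1 = 1128 = 2^3 · 141, so s = 3 and d = 141.
x_0 = 11^141 mod 1129 = 692.
x_1 = 692^2 mod 1129 = 168.
x_2 = 168^2 mod 1129 = 1128.

692, 168, 1128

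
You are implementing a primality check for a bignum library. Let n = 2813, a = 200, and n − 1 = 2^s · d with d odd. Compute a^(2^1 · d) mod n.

1976

n − 1 = 2812 = 2^2 · 703, so s = 2 and d = 703.
Repeated squaring mod 2813: 200^1 ≡ 200, 200^2 ≡ 618, 200^4 ≡ 2169, 200^8 ≡ 1225, 200^16 ≡ 1296, 200^32 ≡ 255, 200^64 ≡ 326, 200^128 ≡ 2195, 200^256 ≡ 2169, 200^512 ≡ 1225.
703 = 512 + 128 + 32 + 16 + 8 + 4 + 2 + 1, so 200^703 ≡ 1225·2195·255·1296·1225·2169·618·200 ≡ 2322 (mod 2813).
x_0 = 2322.
x_1 = 2322^2 mod 2813 = 1976.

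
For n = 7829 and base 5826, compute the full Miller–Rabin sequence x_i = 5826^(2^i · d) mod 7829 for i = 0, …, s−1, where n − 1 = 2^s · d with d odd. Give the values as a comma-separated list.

n − 1 = 7828 = 2^2 · 1957, so s = 2 and d = 1957.
x_0 = 5826^1957 mod 7829 = 1.
x_1 = 1^2 mod 7829 = 1.

1, 1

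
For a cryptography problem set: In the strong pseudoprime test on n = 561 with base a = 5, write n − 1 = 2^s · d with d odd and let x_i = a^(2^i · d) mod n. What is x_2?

n − 1 = 560 = 2^4 · 35, so s = 4 and d = 35.
x_0 = 5^35 mod 561 = 23.
x_1 = 23^2 mod 561 = 529.
x_2 = 529^2 mod 561 = 463.

463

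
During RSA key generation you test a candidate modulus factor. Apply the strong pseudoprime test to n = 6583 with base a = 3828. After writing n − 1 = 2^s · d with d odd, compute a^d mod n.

4089

n − 1 = 6582 = 2^1 · 3291, so s = 1 and d = 3291.
3828^3291 mod 6583 = 4089.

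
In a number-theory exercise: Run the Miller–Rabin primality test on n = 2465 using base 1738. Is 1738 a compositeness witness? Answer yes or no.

n − 1 = 2464 = 2^5 · 77, so s = 5 and d = 77.
x_0 = 1738^77 mod 2465 = 1143.
x_0 is neither 1 nor 2464, so continue squaring.
x_1 = 1143^2 mod 2465 = 2464.
x_1 ≡ −1, so 1738 is not a witness.

no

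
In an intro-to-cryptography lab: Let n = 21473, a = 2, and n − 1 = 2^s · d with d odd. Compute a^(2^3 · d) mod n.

n − 1 = 21472 = 2^5 · 671, so s = 5 and d = 671.
By repeated squaring, 2^671 ≡ 19697 (mod 21473).
x_0 = 19697.
x_1 = 19697^2 mod 21473 = 19118.
x_2 = 19118^2 mod 21473 = 5991.
x_3 = 5991^2 mod 21473 = 10698.

10698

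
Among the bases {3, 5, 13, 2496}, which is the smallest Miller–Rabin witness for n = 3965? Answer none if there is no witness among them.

n − 1 = 3964 = 2^2 · 991, so s = 2 and d = 991.
Base 3: x_0 = 3^991 mod 3965 = 2382. x_0 is neither 1 nor 3964, so continue squaring. x_1 = 2382^2 mod 3965 = 9. Reached i = s−1 = 1 without hitting −1: 3 is a Miller–Rabin witness and 3965 is composite.
Base 5: x_0 = 5^991 mod 3965 = 2140. x_0 is neither 1 nor 3964, so continue squaring. x_1 = 2140^2 mod 3965 = 25. Reached i = s−1 = 1 without hitting −1: 5 is a Miller–Rabin witness and 3965 is composite.
Base 13: x_0 = 13^991 mod 3965 = 2392. x_0 is neither 1 nor 3964, so continue squaring. x_1 = 2392^2 mod 3965 = 169. Reached i = s−1 = 1 without hitting −1: 13 is a Miller–Rabin witness and 3965 is composite.
Base 2496: x_0 = 2496^991 mod 3965 = 2496. x_0 is neither 1 nor 3964, so continue squaring. x_1 = 2496^2 mod 3965 = 1001. Reached i = s−1 = 1 without hitting −1: 2496 is a Miller–Rabin witness and 3965 is composite.
The smallest witness among the given bases is 3.

3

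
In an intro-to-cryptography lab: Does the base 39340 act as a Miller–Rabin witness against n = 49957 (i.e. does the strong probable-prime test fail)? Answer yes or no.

no

n − 1 = 49956 = 2^2 · 12489, so s = 2 and d = 12489.
By repeated squaring, 39340^12489 ≡ 1802 (mod 49957).
x_0 = 39340^12489 mod 49957 = 1802.
x_0 is neither 1 nor 49956, so continue squaring.
x_1 = 1802^2 mod 49957 = 49956.
x_1 ≡ −1, so 39340 is not a witness.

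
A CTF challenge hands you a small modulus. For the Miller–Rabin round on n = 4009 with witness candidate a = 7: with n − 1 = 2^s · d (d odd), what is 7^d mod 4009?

n − 1 = 4008 = 2^3 · 501, so s = 3 and d = 501.
Repeated squaring mod 4009: 7^1 ≡ 7, 7^2 ≡ 49, 7^4 ≡ 2401, 7^8 ≡ 3868, 7^16 ≡ 3845, 7^32 ≡ 2842, 7^64 ≡ 2838, 7^128 ≡ 163, 7^256 ≡ 2515.
501 = 256 + 128 + 64 + 32 + 16 + 4 + 1, so 7^501 ≡ 2515·163·2838·2842·3845·2401·7 ≡ 1293 (mod 4009).

1293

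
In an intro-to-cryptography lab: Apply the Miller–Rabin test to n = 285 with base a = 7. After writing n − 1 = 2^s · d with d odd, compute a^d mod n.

163

n − 1 = 284 = 2^2 · 71, so s = 2 and d = 71.
7^71 mod 285 = 163.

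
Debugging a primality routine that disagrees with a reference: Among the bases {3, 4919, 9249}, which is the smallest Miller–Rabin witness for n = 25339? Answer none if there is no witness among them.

n − 1 = 25338 = 2^1 · 12669, so s = 1 and d = 12669.
Base 3: x_0 = 3^12669 mod 25339 = 25338. x_0 = 25338 ≡ −1, so 3 is not a witness.
Base 4919: x_0 = 4919^12669 mod 25339 = 25338. x_0 = 25338 ≡ −1, so 4919 is not a witness.
Base 9249: x_0 = 9249^12669 mod 25339 = 1. x_0 = 1, so 9249 is not a witness.
No listed base is a witness for 25339.

none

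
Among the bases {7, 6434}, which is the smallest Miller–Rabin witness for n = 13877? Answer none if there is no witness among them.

n − 1 = 13876 = 2^2 · 3469, so s = 2 and d = 3469.
Base 7: x_0 = 7^3469 mod 13877 = 7233. x_0 is neither 1 nor 13876, so continue squaring. x_1 = 7233^2 mod 13877 = 13876. x_1 ≡ −1, so 7 is not a witness.
Base 6434: x_0 = 6434^3469 mod 13877 = 13876. x_0 = 13876 ≡ −1, so 6434 is not a witness.
No listed base is a witness for 13877.

none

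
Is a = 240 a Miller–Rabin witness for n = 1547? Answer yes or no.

n − 1 = 1546 = 2^1 · 773, so s = 1 and d = 773.
Repeated squaring mod 1547: 240^1 ≡ 240, 240^2 ≡ 361, 240^4 ≡ 373, 240^8 ≡ 1446, 240^16 ≡ 919, 240^32 ≡ 1446, 240^64 ≡ 919, 240^128 ≡ 1446, 240^256 ≡ 919, 240^512 ≡ 1446.
773 = 512 + 256 + 4 + 1, so 240^773 ≡ 1446·919·373·240 ≡ 1341 (mod 1547).
x_0 = 240^773 mod 1547 = 1341.
x_0 ∉ {1, 1546} and s = 1, so 240 is a Miller–Rabin witness and 1547 is composite.

yes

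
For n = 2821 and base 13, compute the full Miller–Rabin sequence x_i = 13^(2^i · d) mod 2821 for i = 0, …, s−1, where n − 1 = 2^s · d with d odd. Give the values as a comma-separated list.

650, 2171

n − 1 = 2820 = 2^2 · 705, so s = 2 and d = 705.
x_0 = 13^705 mod 2821 = 650.
x_1 = 650^2 mod 2821 = 2171.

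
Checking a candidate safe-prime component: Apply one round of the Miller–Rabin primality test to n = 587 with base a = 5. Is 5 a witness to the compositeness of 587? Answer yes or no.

n − 1 = 586 = 2^1 · 293, so s = 1 and d = 293.
Repeated squaring mod 587: 5^1 ≡ 5, 5^2 ≡ 25, 5^4 ≡ 38, 5^8 ≡ 270, 5^16 ≡ 112, 5^32 ≡ 217, 5^64 ≡ 129, 5^128 ≡ 205, 5^256 ≡ 348.
293 = 256 + 32 + 4 + 1, so 5^293 ≡ 348·217·38·5 ≡ 586 (mod 587).
x_0 = 5^293 mod 587 = 586.
x_0 = 586 ≡ −1, so 5 is not a witness.

no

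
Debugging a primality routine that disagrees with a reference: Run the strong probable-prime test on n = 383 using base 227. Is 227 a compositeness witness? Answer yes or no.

no

n − 1 = 382 = 2^1 · 191, so s = 1 and d = 191.
Repeated squaring mod 383: 227^1 ≡ 227, 227^2 ≡ 207, 227^4 ≡ 336, 227^8 ≡ 294, 227^16 ≡ 261, 227^32 ≡ 330, 227^64 ≡ 128, 227^128 ≡ 298.
191 = 128 + 32 + 16 + 8 + 4 + 2 + 1, so 227^191 ≡ 298·330·261·294·336·207·227 ≡ 1 (mod 383).
x_0 = 227^191 mod 383 = 1.
x_0 = 1, so 227 is not a witness.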